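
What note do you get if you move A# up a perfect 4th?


perfect 4th: 4 letter names, 5 semitones
Letter: A + 3 → D
Pitch: A# + 5 semitones, spelled as a D → D#
= D#


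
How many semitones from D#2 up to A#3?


Absolute semitone position = octave×12 + chromatic position
D#2: 2×12 + 3 = 27
A#3: 3×12 + 10 = 46
Difference = 46 - 27 = 19
= 19 semitones


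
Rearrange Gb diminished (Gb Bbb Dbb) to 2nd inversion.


Step by step:
Root position: Gb Bbb Dbb
2nd inversion: move root and 3rd up an octave
Bass note: Dbb
Notes (bottom to top) = Dbb Gb Bbb


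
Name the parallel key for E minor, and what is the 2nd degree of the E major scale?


Let's work it out.
Parallel keys share the same tonic but differ in mode
E minor → parallel is E major
E major scale: E F# G# A B C# D#
= E major; 2nd degree = F#


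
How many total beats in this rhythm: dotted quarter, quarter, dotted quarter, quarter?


Step by step:
Beat values:
  dotted quarter = 1.5 beats
  quarter = 1 beat
  dotted quarter = 1.5 beats
  quarter = 1 beat
Sum = 1.5 + 1 + 1.5 + 1
= 5 beats


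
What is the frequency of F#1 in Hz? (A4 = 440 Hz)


Solution.
f = 440 × 2^(n/12) where n = semitones from A4
F#1: -39 semitones from A4
f = 440 × 2^(-39/12)
f = 46.25 Hz


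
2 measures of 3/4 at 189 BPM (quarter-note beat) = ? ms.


Reasoning:
Quarter-note beat duration = 60000 / 189 ms
Beats per measure (3/4) = 3
One measure = 3 × 60000 / 189 = 180000 / 189 ms
2 measures = 2 × 180000 / 189 = 360000 / 189
= 1904.8 ms


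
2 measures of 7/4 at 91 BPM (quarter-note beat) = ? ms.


Quarter-note beat duration = 60000 / 91 ms
Beats per measure (7/4) = 7
One measure = 7 × 60000 / 91 = 420000 / 91 ms
2 measures = 2 × 420000 / 91 = 840000 / 91
= 9230.8 ms


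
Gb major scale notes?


Major scale pattern: W-W-H-W-W-W-H (2-2-1-2-2-2-1 semitones)
Starting from Gb:
  Gb + 2 semitones → Ab
  Ab + 2 semitones → Bb
  Bb + 1 semitone → Cb
  Cb + 2 semitones → Db
  Db + 2 semitones → Eb
  Eb + 2 semitones → F
  F + 1 semitone → Gb
Scale = Gb Ab Bb Cb Db Eb F


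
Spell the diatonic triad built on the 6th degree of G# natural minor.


Reasoning:
G# natural minor scale: G# A# B C# D# E F#
Diatonic triad on degree 6 stacks scale notes 6, 1, 3: E G# B
E→G# = 4 semitones; E→B = 7 semitones → major triad
= E G# B (major)


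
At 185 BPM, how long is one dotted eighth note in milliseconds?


Step by step:
One quarter-note beat = 60000 / BPM = 60000 / 185 ms
Dotted eighth note = 3/4 × quarter note
Duration = 3/4 × 60000 / 185 = 45000 / 185
= 243.2 ms


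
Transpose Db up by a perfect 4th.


Step by step:
perfect 4th: 4 letter names, 5 semitones
Letter: D + 3 → G
Pitch: Db + 5 semitones, spelled as a G → Gb
= Gb


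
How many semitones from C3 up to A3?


Let's work it out.
Absolute semitone position = octave×12 + chromatic position
C3: 3×12 + 0 = 36
A3: 3×12 + 9 = 45
Difference = 45 - 36 = 9
= 9 semitones


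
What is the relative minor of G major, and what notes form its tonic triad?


Let's work it out.
The relative minor shares the major's key signature and starts on its 6th degree
6th degree = a major 6th above the tonic; a major 6th above G is E
→ relative minor of G major is E minor
Tonic triad of E minor = root + minor 3rd + perfect 5th = E G B
= E minor; triad = E G B


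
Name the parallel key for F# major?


Working:
Parallel keys share the same tonic but differ in mode
F# major → parallel is F# minor
= F# minor


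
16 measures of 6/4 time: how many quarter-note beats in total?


Let's work it out.
Time signature 6/4: the bottom number 4 means the quarter note gets one count
The top number 6 means 6 quarter-note beats per measure
Total = 6 × 16 measures
= 96 quarter-note beats


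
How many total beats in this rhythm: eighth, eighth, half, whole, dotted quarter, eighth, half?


Solution.
Beat values:
  eighth = 0.5 beats
  eighth = 0.5 beats
  half = 2 beats
  whole = 4 beats
  dotted quarter = 1.5 beats
  eighth = 0.5 beats
  half = 2 beats
Sum = 0.5 + 0.5 + 2 + 4 + 1.5 + 0.5 + 2
= 11 beats


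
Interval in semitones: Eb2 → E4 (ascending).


Solution.
Absolute semitone position = octave×12 + chromatic position
Eb2: 2×12 + 3 = 27
E4: 4×12 + 4 = 52
Difference = 52 - 27 = 25
= 25 semitones


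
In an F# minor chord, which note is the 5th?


Step by step:
Minor triad = root + minor 3rd (3 semitones) + perfect 5th (7 semitones)
A triad on F# stacks thirds, so the chord tones use letter names F-A-C
Root: F#
Minor 3rd above F#: A
Perfect 5th above F#: C#
The 5th = C#


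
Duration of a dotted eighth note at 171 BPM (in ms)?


Reasoning:
One quarter-note beat = 60000 / BPM = 60000 / 171 ms
Dotted eighth note = 3/4 × quarter note
Duration = 3/4 × 60000 / 171 = 45000 / 171
= 263.2 ms


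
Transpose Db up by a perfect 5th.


perfect 5th: 5 letter names, 7 semitones
Letter: D + 4 → A
Pitch: Db + 7 semitones, spelled as an A → Ab
= Ab


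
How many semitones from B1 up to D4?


Reasoning:
Absolute semitone position = octave×12 + chromatic position
B1: 1×12 + 11 = 23
D4: 4×12 + 2 = 50
Difference = 50 - 23 = 27
= 27 semitones


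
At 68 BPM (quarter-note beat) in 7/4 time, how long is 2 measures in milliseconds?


Let's work it out.
Quarter-note beat duration = 60000 / 68 ms
Beats per measure (7/4) = 7
One measure = 7 × 60000 / 68 = 420000 / 68 ms
2 measures = 2 × 420000 / 68 = 840000 / 68
= 12352.9 ms


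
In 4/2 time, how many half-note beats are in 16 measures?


Reasoning:
Time signature 4/2: the bottom number 2 means the half note gets one count
The top number 4 means 4 half-note beats per measure
Total = 4 × 16 measures
= 64 half-note beats


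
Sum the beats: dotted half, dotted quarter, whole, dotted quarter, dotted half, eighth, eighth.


Beat values:
  dotted half = 3 beats
  dotted quarter = 1.5 beats
  whole = 4 beats
  dotted quarter = 1.5 beats
  dotted half = 3 beats
  eighth = 0.5 beats
  eighth = 0.5 beats
Sum = 3 + 1.5 + 4 + 1.5 + 3 + 0.5 + 0.5
= 14 beats


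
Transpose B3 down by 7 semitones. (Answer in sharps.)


Reasoning:
B3: chromatic position 11 in octave 3 → absolute = 3×12 + 11 = 47
Transpose down 7: 47 - 7 = 40
40 = 3×12 + 4 → E in octave 3
Result = E3


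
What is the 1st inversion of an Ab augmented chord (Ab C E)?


Let's work it out.
Root position: Ab C E
1st inversion: move root up an octave
Bass note: C
Notes (bottom to top) = C E Ab


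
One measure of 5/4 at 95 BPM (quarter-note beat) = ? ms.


Quarter-note beat duration = 60000 / 95 ms
Beats per measure (5/4) = 5
One measure = 5 × 60000 / 95 = 300000 / 95 ms
= 3157.9 ms


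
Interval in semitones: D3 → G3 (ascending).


Let's work it out.
Absolute semitone position = octave×12 + chromatic position
D3: 3×12 + 2 = 38
G3: 3×12 + 7 = 43
Difference = 43 - 38 = 5
= 5 semitones


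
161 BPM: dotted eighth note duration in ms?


One quarter-note beat = 60000 / BPM = 60000 / 161 ms
Dotted eighth note = 3/4 × quarter note
Duration = 3/4 × 60000 / 161 = 45000 / 161
= 279.5 ms


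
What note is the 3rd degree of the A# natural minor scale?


Working:
Natural minor scale pattern: W-H-W-W-H-W-W (2-1-2-2-1-2-2 semitones)
Starting from A#:
  A# + 2 semitones → B#
  B# + 1 semitone → C#
  C# + 2 semitones → D#
  D# + 2 semitones → E#
  E# + 1 semitone → F#
  F# + 2 semitones → G#
  G# + 2 semitones → A#
Scale: A# B# C# D# E# F# G#
Degree 3 = C#


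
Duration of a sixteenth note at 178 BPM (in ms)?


Working:
One quarter-note beat = 60000 / BPM = 60000 / 178 ms
Sixteenth note = 1/4 × quarter note
Duration = 1/4 × 60000 / 178 = 15000 / 178
= 84.3 ms


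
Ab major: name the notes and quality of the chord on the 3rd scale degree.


Step by step:
Ab major scale: Ab Bb C Db Eb F G
Diatonic triad on degree 3 stacks scale notes 3, 5, 7: C Eb G
C→Eb = 3 semitones; C→G = 7 semitones → minor triad
= C Eb G (minor)


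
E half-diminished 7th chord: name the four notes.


Let's work it out.
Half-diminished 7th chord = root + minor 3rd + diminished 5th + minor 7th
Seventh chords stack in thirds, so the letter names are E-G-B-D
Root: E
Minor 3rd above E: G
Diminished 5th above E: Bb
Minor 7th above E: D
Chord = E G Bb D


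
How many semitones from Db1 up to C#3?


Absolute semitone position = octave×12 + chromatic position
Db1: 1×12 + 1 = 13
C#3: 3×12 + 1 = 37
Difference = 37 - 13 = 24
= 24 semitones


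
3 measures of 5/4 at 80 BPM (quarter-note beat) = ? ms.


Step by step:
Quarter-note beat duration = 60000 / 80 ms
Beats per measure (5/4) = 5
One measure = 5 × 60000 / 80 = 300000 / 80 ms
3 measures = 3 × 300000 / 80 = 900000 / 80
= 11250.0 ms


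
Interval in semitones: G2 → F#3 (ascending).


Let's work it out.
Absolute semitone position = octave×12 + chromatic position
G2: 2×12 + 7 = 31
F#3: 3×12 + 6 = 42
Difference = 42 - 31 = 11
= 11 semitones


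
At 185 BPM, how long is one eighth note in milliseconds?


Let's work it out.
One quarter-note beat = 60000 / BPM = 60000 / 185 ms
Eighth note = 1/2 × quarter note
Duration = 1/2 × 60000 / 185 = 30000 / 185
= 162.2 ms


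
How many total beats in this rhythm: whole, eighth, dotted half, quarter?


Let's work it out.
Beat values:
  whole = 4 beats
  eighth = 0.5 beats
  dotted half = 3 beats
  quarter = 1 beat
Sum = 4 + 0.5 + 3 + 1
= 8.5 beats


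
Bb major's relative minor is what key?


Solution.
The relative minor shares the major's key signature and starts on its 6th degree
6th degree = a major 6th above the tonic; a major 6th above Bb is G
→ relative minor of Bb major is G minor
= G minor


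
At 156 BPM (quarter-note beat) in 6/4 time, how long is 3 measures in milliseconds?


Working:
Quarter-note beat duration = 60000 / 156 ms
Beats per measure (6/4) = 6
One measure = 6 × 60000 / 156 = 360000 / 156 ms
3 measures = 3 × 360000 / 156 = 1080000 / 156
= 6923.1 ms


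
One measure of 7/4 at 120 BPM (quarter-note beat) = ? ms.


Solution.
Quarter-note beat duration = 60000 / 120 ms
Beats per measure (7/4) = 7
One measure = 7 × 60000 / 120 = 420000 / 120 ms
= 3500.0 ms


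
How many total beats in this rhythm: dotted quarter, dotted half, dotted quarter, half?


Step by step:
Beat values:
  dotted quarter = 1.5 beats
  dotted half = 3 beats
  dotted quarter = 1.5 beats
  half = 2 beats
Sum = 1.5 + 3 + 1.5 + 2
= 8 beats


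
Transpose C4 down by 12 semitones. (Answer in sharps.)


Reasoning:
C4: chromatic position 0 in octave 4 → absolute = 4×12 + 0 = 48
Transpose down 12: 48 - 12 = 36
36 = 3×12 + 0 → C in octave 3
Result = C3


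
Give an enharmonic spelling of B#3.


Enharmonic notes sound the same pitch but are spelled with different letter names
B# and C name the same pitch class
Octave numbers change at C, so B#3 = C4
= C4


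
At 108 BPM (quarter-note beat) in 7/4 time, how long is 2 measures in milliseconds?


Working:
Quarter-note beat duration = 60000 / 108 ms
Beats per measure (7/4) = 7
One measure = 7 × 60000 / 108 = 420000 / 108 ms
2 measures = 2 × 420000 / 108 = 840000 / 108
= 7777.8 ms


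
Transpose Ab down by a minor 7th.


minor 7th: 7 letter names, 10 semitones
Letter: A - 6 → B
Pitch: Ab - 10 semitones, spelled as a B → Bb
= Bb


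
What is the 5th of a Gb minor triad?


Minor triad = root + minor 3rd (3 semitones) + perfect 5th (7 semitones)
A triad on Gb stacks thirds, so the chord tones use letter names G-B-D
Root: Gb
Minor 3rd above Gb: Bbb
Perfect 5th above Gb: Db
The 5th = Db


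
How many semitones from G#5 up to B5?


Working:
Absolute semitone position = octave×12 + chromatic position
G#5: 5×12 + 8 = 68
B5: 5×12 + 11 = 71
Difference = 71 - 68 = 3
= 3 semitones


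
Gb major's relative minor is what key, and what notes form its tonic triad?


The relative minor shares the major's key signature and starts on its 6th degree
6th degree = a major 6th above the tonic; a major 6th above Gb is Eb
→ relative minor of Gb major is Eb minor
Tonic triad of Eb minor = root + minor 3rd + perfect 5th = Eb Gb Bb
= Eb minor; triad = Eb Gb Bb


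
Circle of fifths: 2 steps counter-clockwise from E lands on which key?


Reasoning:
Each counter-clockwise step moves down a perfect 5th (= up a perfect 4th)
From E: E → A → D
= D


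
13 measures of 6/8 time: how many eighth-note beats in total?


Time signature 6/8: the bottom number 8 means the eighth note gets one count
The top number 6 means 6 eighth-note beats per measure
Total = 6 × 13 measures
= 78 eighth-note beats


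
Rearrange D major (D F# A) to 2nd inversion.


Reasoning:
Root position: D F# A
2nd inversion: move root and 3rd up an octave
Bass note: A
Notes (bottom to top) = A D F#


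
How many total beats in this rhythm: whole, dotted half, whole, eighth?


Working:
Beat values:
  whole = 4 beats
  dotted half = 3 beats
  whole = 4 beats
  eighth = 0.5 beats
Sum = 4 + 3 + 4 + 0.5
= 11.5 beats


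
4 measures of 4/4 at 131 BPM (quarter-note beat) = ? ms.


Let's work it out.
Quarter-note beat duration = 60000 / 131 ms
Beats per measure (4/4) = 4
One measure = 4 × 60000 / 131 = 240000 / 131 ms
4 measures = 4 × 240000 / 131 = 960000 / 131
= 7328.2 ms


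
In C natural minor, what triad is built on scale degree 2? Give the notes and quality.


Step by step:
C natural minor scale: C D Eb F G Ab Bb
Diatonic triad on degree 2 stacks scale notes 2, 4, 6: D F Ab
D→F = 3 semitones; D→Ab = 6 semitones → diminished triad
= D F Ab (diminished)


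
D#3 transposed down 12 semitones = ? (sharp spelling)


Let's work it out.
D#3: chromatic position 3 in octave 3 → absolute = 3×12 + 3 = 39
Transpose down 12: 39 - 12 = 27
27 = 2×12 + 3 → D# in octave 2
Result = D#2


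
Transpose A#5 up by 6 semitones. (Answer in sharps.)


Reasoning:
A#5: chromatic position 10 in octave 5 → absolute = 5×12 + 10 = 70
Transpose up 6: 70 + 6 = 76
76 = 6×12 + 4 → E in octave 6
Result = E6


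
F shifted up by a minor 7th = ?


minor 7th: 7 letter names, 10 semitones
Letter: F + 6 → E
Pitch: F + 10 semitones, spelled as an E → Eb
= Eb


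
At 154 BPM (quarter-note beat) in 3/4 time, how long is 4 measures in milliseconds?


Reasoning:
Quarter-note beat duration = 60000 / 154 ms
Beats per measure (3/4) = 3
One measure = 3 × 60000 / 154 = 180000 / 154 ms
4 measures = 4 × 180000 / 154 = 720000 / 154
= 4675.3 ms


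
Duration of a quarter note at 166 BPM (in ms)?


Working:
One quarter-note beat = 60000 / BPM = 60000 / 166 ms
Duration = 60000 / 166
= 361.4 ms


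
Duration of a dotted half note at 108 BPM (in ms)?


Solution.
One quarter-note beat = 60000 / BPM = 60000 / 108 ms
Dotted half note = 3 × quarter note
Duration = 3 × 60000 / 108 = 180000 / 108
= 1666.7 ms


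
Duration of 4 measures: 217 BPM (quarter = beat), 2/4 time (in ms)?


Solution.
Quarter-note beat duration = 60000 / 217 ms
Beats per measure (2/4) = 2
One measure = 2 × 60000 / 217 = 120000 / 217 ms
4 measures = 4 × 120000 / 217 = 480000 / 217
= 2212.0 ms


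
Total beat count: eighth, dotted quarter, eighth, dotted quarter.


Working:
Beat values:
  eighth = 0.5 beats
  dotted quarter = 1.5 beats
  eighth = 0.5 beats
  dotted quarter = 1.5 beats
Sum = 0.5 + 1.5 + 0.5 + 1.5
= 4 beats


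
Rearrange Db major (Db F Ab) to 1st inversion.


Working:
Root position: Db F Ab
1st inversion: move root up an octave
Bass note: F
Notes (bottom to top) = F Ab Db


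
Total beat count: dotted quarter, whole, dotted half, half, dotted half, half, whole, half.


Solution.
Beat values:
  dotted quarter = 1.5 beats
  whole = 4 beats
  dotted half = 3 beats
  half = 2 beats
  dotted half = 3 beats
  half = 2 beats
  whole = 4 beats
  half = 2 beats
Sum = 1.5 + 4 + 3 + 2 + 3 + 2 + 4 + 2
= 21.5 beats


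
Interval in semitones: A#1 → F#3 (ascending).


Absolute semitone position = octave×12 + chromatic position
A#1: 1×12 + 10 = 22
F#3: 3×12 + 6 = 42
Difference = 42 - 22 = 20
= 20 semitones


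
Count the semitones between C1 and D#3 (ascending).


Absolute semitone position = octave×12 + chromatic position
C1: 1×12 + 0 = 12
D#3: 3×12 + 3 = 39
Difference = 39 - 12 = 27
= 27 semitones


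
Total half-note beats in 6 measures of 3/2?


Solution.
Time signature 3/2: the bottom number 2 means the half note gets one count
The top number 3 means 3 half-note beats per measure
Total = 3 × 6 measures
= 18 half-note beats


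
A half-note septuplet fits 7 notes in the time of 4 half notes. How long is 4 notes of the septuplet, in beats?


Working:
Septuplet: 7 notes occupy the space of 4 half notes
Space = 4 × 2 = 8 beats
Each septuplet note = 8 / 7 = 8/7 beats
4 notes = 4 × 8/7 = 32/7
= 32/7 beats


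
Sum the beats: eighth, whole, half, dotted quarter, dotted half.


Beat values:
  eighth = 0.5 beats
  whole = 4 beats
  half = 2 beats
  dotted quarter = 1.5 beats
  dotted half = 3 beats
Sum = 0.5 + 4 + 2 + 1.5 + 3
= 11 beats


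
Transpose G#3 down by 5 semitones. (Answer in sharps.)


G#3: chromatic position 8 in octave 3 → absolute = 3×12 + 8 = 44
Transpose down 5: 44 - 5 = 39
39 = 3×12 + 3 → D# in octave 3
Result = D#3


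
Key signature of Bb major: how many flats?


Step by step:
Flat major keys: C(0), F(1), Bb(2), Eb(3), Ab(4), Db(5), Gb(6), Cb(7)
Bb major has 2 flats
Order of flats: Bb Eb Ab Db Gb Cb Fb → first 2: Bb, Eb
= 2 flats


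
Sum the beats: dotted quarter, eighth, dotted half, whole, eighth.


Beat values:
  dotted quarter = 1.5 beats
  eighth = 0.5 beats
  dotted half = 3 beats
  whole = 4 beats
  eighth = 0.5 beats
Sum = 1.5 + 0.5 + 3 + 4 + 0.5
= 9.5 beats


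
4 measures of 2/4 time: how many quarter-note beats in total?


Working:
Time signature 2/4: the bottom number 4 means the quarter note gets one count
The top number 2 means 2 quarter-note beats per measure
Total = 2 × 4 measures
= 8 quarter-note beats


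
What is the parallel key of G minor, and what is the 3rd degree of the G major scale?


Let's work it out.
Parallel keys share the same tonic but differ in mode
G minor → parallel is G major
G major scale: G A B C D E F#
= G major; 3rd degree = B


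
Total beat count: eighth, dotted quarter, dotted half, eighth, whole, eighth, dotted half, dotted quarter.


Let's work it out.
Beat values:
  eighth = 0.5 beats
  dotted quarter = 1.5 beats
  dotted half = 3 beats
  eighth = 0.5 beats
  whole = 4 beats
  eighth = 0.5 beats
  dotted half = 3 beats
  dotted quarter = 1.5 beats
Sum = 0.5 + 1.5 + 3 + 0.5 + 4 + 0.5 + 3 + 1.5
= 14.5 beats


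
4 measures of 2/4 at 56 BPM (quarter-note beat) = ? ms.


Quarter-note beat duration = 60000 / 56 ms
Beats per measure (2/4) = 2
One measure = 2 × 60000 / 56 = 120000 / 56 ms
4 measures = 4 × 120000 / 56 = 480000 / 56
= 8571.4 ms


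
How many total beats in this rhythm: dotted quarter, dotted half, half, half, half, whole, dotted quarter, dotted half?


Beat values:
  dotted quarter = 1.5 beats
  dotted half = 3 beats
  half = 2 beats
  half = 2 beats
  half = 2 beats
  whole = 4 beats
  dotted quarter = 1.5 beats
  dotted half = 3 beats
Sum = 1.5 + 3 + 2 + 2 + 2 + 4 + 1.5 + 3
= 19 beats


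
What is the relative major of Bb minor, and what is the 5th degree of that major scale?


Solution.
The relative major shares the key signature and is a minor 3rd above the minor tonic
A minor 3rd above Bb is Db
→ relative major of Bb minor is Db major
Db major scale: Db Eb F Gb Ab Bb C
= Db major; 5th degree = Ab


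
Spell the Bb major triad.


Major triad = root + major 3rd (4 semitones) + perfect 5th (7 semitones)
A triad on Bb stacks thirds, so the chord tones use letter names B-D-F
Root: Bb
Major 3rd above Bb: D
Perfect 5th above Bb: F
Chord = Bb D F


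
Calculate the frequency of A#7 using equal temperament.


f = 440 × 2^(n/12) where n = semitones from A4
A#7: 37 semitones from A4
f = 440 × 2^(37/12)
f = 3729.31 Hz


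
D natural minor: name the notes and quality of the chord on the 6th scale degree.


Solution.
D natural minor scale: D E F G A Bb C
Diatonic triad on degree 6 stacks scale notes 6, 1, 3: Bb D F
Bb→D = 4 semitones; Bb→F = 7 semitones → major triad
= Bb D F (major)


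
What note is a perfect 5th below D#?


Solution.
A 5th spans 5 letter names, so from D we land on G
A perfect 5th = 7 semitones below D#
Spell G at that pitch: G#
= G#


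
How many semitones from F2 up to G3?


Step by step:
Absolute semitone position = octave×12 + chromatic position
F2: 2×12 + 5 = 29
G3: 3×12 + 7 = 43
Difference = 43 - 29 = 14
= 14 semitones


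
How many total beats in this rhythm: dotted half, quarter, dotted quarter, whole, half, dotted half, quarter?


Beat values:
  dotted half = 3 beats
  quarter = 1 beat
  dotted quarter = 1.5 beats
  whole = 4 beats
  half = 2 beats
  dotted half = 3 beats
  quarter = 1 beat
Sum = 3 + 1 + 1.5 + 4 + 2 + 3 + 1
= 15.5 beats


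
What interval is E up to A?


Let's work it out.
Letter names: E → A spans 4 letter names → a 4th
Semitones: E → A = 5 half-steps
A 4th of 5 semitones is a perfect 4th
= perfect 4th


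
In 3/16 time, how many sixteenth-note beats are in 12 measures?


Reasoning:
Time signature 3/16: the bottom number 16 means the sixteenth note gets one count
The top number 3 means 3 sixteenth-note beats per measure
Total = 3 × 12 measures
= 36 sixteenth-note beats


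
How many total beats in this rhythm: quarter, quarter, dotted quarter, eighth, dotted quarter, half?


Step by step:
Beat values:
  quarter = 1 beat
  quarter = 1 beat
  dotted quarter = 1.5 beats
  eighth = 0.5 beats
  dotted quarter = 1.5 beats
  half = 2 beats
Sum = 1 + 1 + 1.5 + 0.5 + 1.5 + 2
= 7.5 beats


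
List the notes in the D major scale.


Working:
Major scale pattern: W-W-H-W-W-W-H (2-2-1-2-2-2-1 semitones)
Starting from D:
  D + 2 semitones → E
  E + 2 semitones → F#
  F# + 1 semitone → G
  G + 2 semitones → A
  A + 2 semitones → B
  B + 2 semitones → C#
  C# + 1 semitone → D
Scale = D E F# G A B C#


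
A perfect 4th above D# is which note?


A 4th spans 4 letter names, so from D we land on G
A perfect 4th = 5 semitones above D#
Spell G at that pitch: G#
= G#


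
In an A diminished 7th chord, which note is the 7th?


Reasoning:
Diminished 7th chord = root + minor 3rd + diminished 5th + diminished 7th
Seventh chords stack in thirds, so the letter names are A-C-E-G
Root: A
Minor 3rd above A: C
Diminished 5th above A: Eb
Diminished 7th above A: Gb
The 7th = Gb


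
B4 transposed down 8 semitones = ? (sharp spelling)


Solution.
B4: chromatic position 11 in octave 4 → absolute = 4×12 + 11 = 59
Transpose down 8: 59 - 8 = 51
51 = 4×12 + 3 → D# in octave 4
Result = D#4


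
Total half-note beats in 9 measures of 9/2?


Solution.
Time signature 9/2: the bottom number 2 means the half note gets one count
The top number 9 means 9 half-note beats per measure
Total = 9 × 9 measures
= 81 half-note beats


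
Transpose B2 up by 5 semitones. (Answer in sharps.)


Solution.
B2: chromatic position 11 in octave 2 → absolute = 2×12 + 11 = 35
Transpose up 5: 35 + 5 = 40
40 = 3×12 + 4 → E in octave 3
Result = E3


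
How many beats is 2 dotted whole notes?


Solution.
Base whole note = 4 beats
Dot 1 adds half the previous value: +2
One dotted whole = 4 + 2 = 6
2 of them = 2 × 6 = 12
= 12 beats


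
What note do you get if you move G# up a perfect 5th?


Working:
perfect 5th: 5 letter names, 7 semitones
Letter: G + 4 → D
Pitch: G# + 7 semitones, spelled as a D → D#
= D#


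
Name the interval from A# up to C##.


Let's work it out.
Letter names: A → C spans 3 letter names → a 3rd
Semitones: A# → C## = 4 half-steps
A 3rd of 4 semitones is a major 3rd
= major 3rd


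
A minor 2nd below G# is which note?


Step by step:
A 2nd spans 2 letter names, so from G we land on F
A minor 2nd = 1 semitone below G#
Spell F at that pitch: F##
= F##


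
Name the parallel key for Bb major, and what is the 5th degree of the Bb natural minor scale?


Step by step:
Parallel keys share the same tonic but differ in mode
Bb major → parallel is Bb minor
Bb natural minor scale: Bb C Db Eb F Gb Ab
= Bb minor; 5th degree = F


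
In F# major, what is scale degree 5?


Let's work it out.
Major scale pattern: W-W-H-W-W-W-H (2-2-1-2-2-2-1 semitones)
Starting from F#:
  F# + 2 semitones → G#
  G# + 2 semitones → A#
  A# + 1 semitone → B
  B + 2 semitones → C#
  C# + 2 semitones → D#
  D# + 2 semitones → E#
  E# + 1 semitone → F#
Scale: F# G# A# B C# D# E#
Degree 5 = C#


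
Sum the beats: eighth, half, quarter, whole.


Beat values:
  eighth = 0.5 beats
  half = 2 beats
  quarter = 1 beat
  whole = 4 beats
Sum = 0.5 + 2 + 1 + 4
= 7.5 beats


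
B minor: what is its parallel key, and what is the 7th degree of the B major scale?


Let's work it out.
Parallel keys share the same tonic but differ in mode
B minor → parallel is B major
B major scale: B C# D# E F# G# A#
= B major; 7th degree = A#


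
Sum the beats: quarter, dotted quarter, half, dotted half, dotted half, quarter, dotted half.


Step by step:
Beat values:
  quarter = 1 beat
  dotted quarter = 1.5 beats
  half = 2 beats
  dotted half = 3 beats
  dotted half = 3 beats
  quarter = 1 beat
  dotted half = 3 beats
Sum = 1 + 1.5 + 2 + 3 + 3 + 1 + 3
= 14.5 beats


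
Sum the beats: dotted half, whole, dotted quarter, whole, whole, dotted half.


Step by step:
Beat values:
  dotted half = 3 beats
  whole = 4 beats
  dotted quarter = 1.5 beats
  whole = 4 beats
  whole = 4 beats
  dotted half = 3 beats
Sum = 3 + 4 + 1.5 + 4 + 4 + 3
= 19.5 beats


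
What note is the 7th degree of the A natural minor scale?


Let's work it out.
Natural minor scale pattern: W-H-W-W-H-W-W (2-1-2-2-1-2-2 semitones)
Starting from A:
  A + 2 semitones → B
  B + 1 semitone → C
  C + 2 semitones → D
  D + 2 semitones → E
  E + 1 semitone → F
  F + 2 semitones → G
  G + 2 semitones → A
Scale: A B C D E F G
Degree 7 = G


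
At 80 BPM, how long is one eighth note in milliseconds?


One quarter-note beat = 60000 / BPM = 60000 / 80 ms
Eighth note = 1/2 × quarter note
Duration = 1/2 × 60000 / 80 = 30000 / 80
= 375.0 ms


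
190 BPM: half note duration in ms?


Let's work it out.
One quarter-note beat = 60000 / BPM = 60000 / 190 ms
Half note = 2 × quarter note
Duration = 2 × 60000 / 190 = 120000 / 190
= 631.6 ms


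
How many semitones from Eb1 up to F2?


Working:
Absolute semitone position = octave×12 + chromatic position
Eb1: 1×12 + 3 = 15
F2: 2×12 + 5 = 29
Difference = 29 - 15 = 14
= 14 semitones


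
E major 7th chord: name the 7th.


Working:
Major 7th chord = root + major 3rd + perfect 5th + major 7th
Seventh chords stack in thirds, so the letter names are E-G-B-D
Root: E
Major 3rd above E: G#
Perfect 5th above E: B
Major 7th above E: D#
The 7th = D#


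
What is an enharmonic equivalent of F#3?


Enharmonic notes sound the same pitch but are spelled with different letter names
F# and Gb name the same pitch class
= Gb3


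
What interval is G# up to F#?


Solution.
Letter names: G → F spans 7 letter names → a 7th
Semitones: G# → F# = 10 half-steps
A 7th of 10 semitones is a minor 7th
= minor 7th


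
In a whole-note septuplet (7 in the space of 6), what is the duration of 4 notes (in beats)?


Solution.
Septuplet: 7 notes occupy the space of 6 whole notes
Space = 6 × 4 = 24 beats
Each septuplet note = 24 / 7 = 24/7 beats
4 notes = 4 × 24/7 = 96/7
= 96/7 beats


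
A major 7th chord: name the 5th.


Working:
Major 7th chord = root + major 3rd + perfect 5th + major 7th
Seventh chords stack in thirds, so the letter names are A-C-E-G
Root: A
Major 3rd above A: C#
Perfect 5th above A: E
Major 7th above A: G#
The 5th = E


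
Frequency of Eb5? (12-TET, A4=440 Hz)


Reasoning:
f = 440 × 2^(n/12) where n = semitones from A4
Eb5: 6 semitones from A4
f = 440 × 2^(6/12)
f = 622.25 Hz


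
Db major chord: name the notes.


Working:
Major triad = root + major 3rd (4 semitones) + perfect 5th (7 semitones)
A triad on Db stacks thirds, so the chord tones use letter names D-F-A
Root: Db
Major 3rd above Db: F
Perfect 5th above Db: Ab
Chord = Db F Ab


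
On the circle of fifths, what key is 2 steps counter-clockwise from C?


Each counter-clockwise step moves down a perfect 5th (= up a perfect 4th)
From C: C → F → Bb
= Bb


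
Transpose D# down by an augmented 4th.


Let's work it out.
augmented 4th: 4 letter names, 6 semitones
Letter: D - 3 → A
Pitch: D# - 6 semitones, spelled as an A → A
= A


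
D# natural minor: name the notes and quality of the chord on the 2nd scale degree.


D# natural minor scale: D# E# F# G# A# B C#
Diatonic triad on degree 2 stacks scale notes 2, 4, 6: E# G# B
E#→G# = 3 semitones; E#→B = 6 semitones → diminished triad
= E# G# B (diminished)


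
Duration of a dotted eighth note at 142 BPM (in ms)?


Step by step:
One quarter-note beat = 60000 / BPM = 60000 / 142 ms
Dotted eighth note = 3/4 × quarter note
Duration = 3/4 × 60000 / 142 = 45000 / 142
= 316.9 ms


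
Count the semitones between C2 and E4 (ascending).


Absolute semitone position = octave×12 + chromatic position
C2: 2×12 + 0 = 24
E4: 4×12 + 4 = 52
Difference = 52 - 24 = 28
= 28 semitones


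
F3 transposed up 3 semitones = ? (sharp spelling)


F3: chromatic position 5 in octave 3 → absolute = 3×12 + 5 = 41
Transpose up 3: 41 + 3 = 44
44 = 3×12 + 8 → G# in octave 3
Result = G#3


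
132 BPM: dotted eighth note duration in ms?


Step by step:
One quarter-note beat = 60000 / BPM = 60000 / 132 ms
Dotted eighth note = 3/4 × quarter note
Duration = 3/4 × 60000 / 132 = 45000 / 132
= 340.9 ms


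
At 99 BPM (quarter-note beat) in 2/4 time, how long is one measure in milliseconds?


Quarter-note beat duration = 60000 / 99 ms
Beats per measure (2/4) = 2
One measure = 2 × 60000 / 99 = 120000 / 99 ms
= 1212.1 ms


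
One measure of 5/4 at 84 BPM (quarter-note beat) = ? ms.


Working:
Quarter-note beat duration = 60000 / 84 ms
Beats per measure (5/4) = 5
One measure = 5 × 60000 / 84 = 300000 / 84 ms
= 3571.4 ms


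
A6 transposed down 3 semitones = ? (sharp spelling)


Step by step:
A6: chromatic position 9 in octave 6 → absolute = 6×12 + 9 = 81
Transpose down 3: 81 - 3 = 78
78 = 6×12 + 6 → F# in octave 6
Result = F#6


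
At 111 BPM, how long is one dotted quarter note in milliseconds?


One quarter-note beat = 60000 / BPM = 60000 / 111 ms
Dotted quarter note = 3/2 × quarter note
Duration = 3/2 × 60000 / 111 = 90000 / 111
= 810.8 ms


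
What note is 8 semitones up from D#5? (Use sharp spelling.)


Reasoning:
D#5: chromatic position 3 in octave 5 → absolute = 5×12 + 3 = 63
Transpose up 8: 63 + 8 = 71
71 = 5×12 + 11 → B in octave 5
Result = B5


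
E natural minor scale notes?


Natural minor scale pattern: W-H-W-W-H-W-W (2-1-2-2-1-2-2 semitones)
Starting from E:
  E + 2 semitones → F#
  F# + 1 semitone → G
  G + 2 semitones → A
  A + 2 semitones → B
  B + 1 semitone → C
  C + 2 semitones → D
  D + 2 semitones → E
Scale = E F# G A B C D


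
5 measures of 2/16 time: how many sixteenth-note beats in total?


Step by step:
Time signature 2/16: the bottom number 16 means the sixteenth note gets one count
The top number 2 means 2 sixteenth-note beats per measure
Total = 2 × 5 measures
= 10 sixteenth-note beats


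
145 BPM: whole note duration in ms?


One quarter-note beat = 60000 / BPM = 60000 / 145 ms
Whole note = 4 × quarter note
Duration = 4 × 60000 / 145 = 240000 / 145
= 1655.2 ms


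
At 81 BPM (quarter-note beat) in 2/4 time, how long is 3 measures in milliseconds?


Quarter-note beat duration = 60000 / 81 ms
Beats per measure (2/4) = 2
One measure = 2 × 60000 / 81 = 120000 / 81 ms
3 measures = 3 × 120000 / 81 = 360000 / 81
= 4444.4 ms


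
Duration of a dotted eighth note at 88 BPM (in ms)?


Let's work it out.
One quarter-note beat = 60000 / BPM = 60000 / 88 ms
Dotted eighth note = 3/4 × quarter note
Duration = 3/4 × 60000 / 88 = 45000 / 88
= 511.4 ms


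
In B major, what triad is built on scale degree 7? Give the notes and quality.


Reasoning:
B major scale: B C# D# E F# G# A#
Diatonic triad on degree 7 stacks scale notes 7, 2, 4: A# C# E
A#→C# = 3 semitones; A#→E = 6 semitones → diminished triad
= A# C# E (diminished)


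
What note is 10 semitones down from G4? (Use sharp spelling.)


Solution.
G4: chromatic position 7 in octave 4 → absolute = 4×12 + 7 = 55
Transpose down 10: 55 - 10 = 45
45 = 3×12 + 9 → A in octave 3
Result = A3


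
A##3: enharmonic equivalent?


Let's work it out.
Enharmonic notes sound the same pitch but are spelled with different letter names
A## and B name the same pitch class
= B3


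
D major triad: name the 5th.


Major triad = root + major 3rd (4 semitones) + perfect 5th (7 semitones)
A triad on D stacks thirds, so the chord tones use letter names D-F-A
Root: D
Major 3rd above D: F#
Perfect 5th above D: A
The 5th = A


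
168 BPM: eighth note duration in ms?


Step by step:
One quarter-note beat = 60000 / BPM = 60000 / 168 ms
Eighth note = 1/2 × quarter note
Duration = 1/2 × 60000 / 168 = 30000 / 168
= 178.6 ms


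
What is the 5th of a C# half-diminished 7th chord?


Let's work it out.
Half-diminished 7th chord = root + minor 3rd + diminished 5th + minor 7th
Seventh chords stack in thirds, so the letter names are C-E-G-B
Root: C#
Minor 3rd above C#: E
Diminished 5th above C#: G
Minor 7th above C#: B
The 5th = G


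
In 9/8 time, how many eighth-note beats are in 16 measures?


Working:
Time signature 9/8: the bottom number 8 means the eighth note gets one count
The top number 9 means 9 eighth-note beats per measure
Total = 9 × 16 measures
= 144 eighth-note beats


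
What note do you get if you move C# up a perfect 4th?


Working:
perfect 4th: 4 letter names, 5 semitones
Letter: C + 3 → F
Pitch: C# + 5 semitones, spelled as an F → F#
= F#


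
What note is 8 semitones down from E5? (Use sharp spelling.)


Working:
E5: chromatic position 4 in octave 5 → absolute = 5×12 + 4 = 64
Transpose down 8: 64 - 8 = 56
56 = 4×12 + 8 → G# in octave 4
Result = G#4


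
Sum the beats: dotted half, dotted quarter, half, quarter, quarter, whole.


Working:
Beat values:
  dotted half = 3 beats
  dotted quarter = 1.5 beats
  half = 2 beats
  quarter = 1 beat
  quarter = 1 beat
  whole = 4 beats
Sum = 3 + 1.5 + 2 + 1 + 1 + 4
= 12.5 beats


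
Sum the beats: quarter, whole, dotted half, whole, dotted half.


Working:
Beat values:
  quarter = 1 beat
  whole = 4 beats
  dotted half = 3 beats
  whole = 4 beats
  dotted half = 3 beats
Sum = 1 + 4 + 3 + 4 + 3
= 15 beats


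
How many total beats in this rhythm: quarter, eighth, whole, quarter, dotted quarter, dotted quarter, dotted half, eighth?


Beat values:
  quarter = 1 beat
  eighth = 0.5 beats
  whole = 4 beats
  quarter = 1 beat
  dotted quarter = 1.5 beats
  dotted quarter = 1.5 beats
  dotted half = 3 beats
  eighth = 0.5 beats
Sum = 1 + 0.5 + 4 + 1 + 1.5 + 1.5 + 3 + 0.5
= 13 beats


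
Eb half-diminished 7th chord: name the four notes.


Half-diminished 7th chord = root + minor 3rd + diminished 5th + minor 7th
Seventh chords stack in thirds, so the letter names are E-G-B-D
Root: Eb
Minor 3rd above Eb: Gb
Diminished 5th above Eb: Bbb
Minor 7th above Eb: Db
Chord = Eb Gb Bbb Db


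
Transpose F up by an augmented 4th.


Working:
augmented 4th: 4 letter names, 6 semitones
Letter: F + 3 → B
Pitch: F + 6 semitones, spelled as a B → B
= B


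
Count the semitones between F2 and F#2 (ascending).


Absolute semitone position = octave×12 + chromatic position
F2: 2×12 + 5 = 29
F#2: 2×12 + 6 = 30
Difference = 30 - 29 = 1
= 1 semitone


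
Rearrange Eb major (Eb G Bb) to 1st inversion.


Working:
Root position: Eb G Bb
1st inversion: move root up an octave
Bass note: G
Notes (bottom to top) = G Bb Eb


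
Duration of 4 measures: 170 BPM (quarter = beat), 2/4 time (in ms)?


Reasoning:
Quarter-note beat duration = 60000 / 170 ms
Beats per measure (2/4) = 2
One measure = 2 × 60000 / 170 = 120000 / 170 ms
4 measures = 4 × 120000 / 170 = 480000 / 170
= 2823.5 ms


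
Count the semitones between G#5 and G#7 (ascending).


Let's work it out.
Absolute semitone position = octave×12 + chromatic position
G#5: 5×12 + 8 = 68
G#7: 7×12 + 8 = 92
Difference = 92 - 68 = 24
= 24 semitones


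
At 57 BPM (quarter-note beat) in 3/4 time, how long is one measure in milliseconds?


Quarter-note beat duration = 60000 / 57 ms
Beats per measure (3/4) = 3
One measure = 3 × 60000 / 57 = 180000 / 57 ms
= 3157.9 ms


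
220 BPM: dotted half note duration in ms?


Step by step:
One quarter-note beat = 60000 / BPM = 60000 / 220 ms
Dotted half note = 3 × quarter note
Duration = 3 × 60000 / 220 = 180000 / 220
= 818.2 ms


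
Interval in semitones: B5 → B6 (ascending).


Step by step:
Absolute semitone position = octave×12 + chromatic position
B5: 5×12 + 11 = 71
B6: 6×12 + 11 = 83
Difference = 83 - 71 = 12
= 12 semitones


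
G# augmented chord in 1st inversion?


Root position: G# B# D##
1st inversion: move root up an octave
Bass note: B#
Notes (bottom to top) = B# D## G#


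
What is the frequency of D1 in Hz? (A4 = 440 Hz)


Let's work it out.
f = 440 × 2^(n/12) where n = semitones from A4
D1: -43 semitones from A4
f = 440 × 2^(-43/12)
f = 36.71 Hz


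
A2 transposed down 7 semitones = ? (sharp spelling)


A2: chromatic position 9 in octave 2 → absolute = 2×12 + 9 = 33
Transpose down 7: 33 - 7 = 26
26 = 2×12 + 2 → D in octave 2
Result = D2


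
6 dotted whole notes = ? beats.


Step by step:
Base whole note = 4 beats
Dot 1 adds half the previous value: +2
One dotted whole = 4 + 2 = 6
6 of them = 6 × 6 = 36
= 36 beats


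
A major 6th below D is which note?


Let's work it out.
A 6th spans 6 letter names, so from D we land on F
A major 6th = 9 semitones below D
Spell F at that pitch: F
= F


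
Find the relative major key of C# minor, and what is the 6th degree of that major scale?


Reasoning:
The relative major shares the key signature and is a minor 3rd above the minor tonic
A minor 3rd above C# is E
→ relative major of C# minor is E major
E major scale: E F# G# A B C# D#
= E major; 6th degree = C#


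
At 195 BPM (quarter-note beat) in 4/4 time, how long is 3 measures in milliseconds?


Quarter-note beat duration = 60000 / 195 ms
Beats per measure (4/4) = 4
One measure = 4 × 60000 / 195 = 240000 / 195 ms
3 measures = 3 × 240000 / 195 = 720000 / 195
= 3692.3 ms


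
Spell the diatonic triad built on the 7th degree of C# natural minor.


Let's work it out.
C# natural minor scale: C# D# E F# G# A B
Diatonic triad on degree 7 stacks scale notes 7, 2, 4: B D# F#
B→D# = 4 semitones; B→F# = 7 semitones → major triad
= B D# F# (major)


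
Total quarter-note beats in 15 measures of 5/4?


Let's work it out.
Time signature 5/4: the bottom number 4 means the quarter note gets one count
The top number 5 means 5 quarter-note beats per measure
Total = 5 × 15 measures
= 75 quarter-note beats


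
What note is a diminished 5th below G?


Step by step:
A 5th spans 5 letter names, so from G we land on C
A diminished 5th = 6 semitones below G
Spell C at that pitch: C#
= C#


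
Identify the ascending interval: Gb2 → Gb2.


Let's work it out.
Letter names: G → G spans 1 letter name → a unison
Semitones: Gb2 → Gb2 = 0 half-steps
A unison of 0 semitones is a perfect unison
= perfect unison
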